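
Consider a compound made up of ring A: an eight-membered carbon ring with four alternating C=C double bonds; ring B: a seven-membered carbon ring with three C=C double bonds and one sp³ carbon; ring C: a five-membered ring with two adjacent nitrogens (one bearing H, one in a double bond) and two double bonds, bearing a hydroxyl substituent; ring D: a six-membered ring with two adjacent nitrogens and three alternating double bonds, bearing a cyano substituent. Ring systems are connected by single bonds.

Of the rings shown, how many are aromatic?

2

Ring A has only sp² ring atoms; a planar conformation would have a fully conjugated π system of 8 electrons. But 8 = 4(2), which is 4n not 4n+2, so ring A is not aromatic (cyclooctatetraene) — cyclooctatetraene distorts into a non-planar tub to avoid antiaromaticity.
Ring B has one sp³ carbon, so it is not fully conjugated — not aromatic (cycloheptatriene).
Ring C has a continuous p-orbital overlap around the ring; 2 ring double bonds (4 π electrons) plus a heteroatom lone pair (2) give 6 π electrons. Since 6 = 4n+2 (n=1), ring C is aromatic (pyrazole).
Ring D is fully conjugated (every ring atom contributes a p orbital); 3 ring double bonds give 6 π electrons. That satisfies 4n+2 with n=1, so ring D is aromatic (pyridazine).
Aromatic: C, D. Total: 2.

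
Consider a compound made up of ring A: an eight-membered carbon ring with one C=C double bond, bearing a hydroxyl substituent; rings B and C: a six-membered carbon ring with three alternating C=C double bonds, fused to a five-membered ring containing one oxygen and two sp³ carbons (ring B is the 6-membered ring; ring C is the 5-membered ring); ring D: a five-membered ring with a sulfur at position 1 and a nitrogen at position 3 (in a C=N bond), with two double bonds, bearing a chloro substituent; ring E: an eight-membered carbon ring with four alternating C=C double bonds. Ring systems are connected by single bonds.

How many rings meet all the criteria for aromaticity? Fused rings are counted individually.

2

Ring A has six sp³ carbons, so it is not fully conjugated — not aromatic (cyclooctene).
Ring B is fully conjugated (every ring atom contributes a p orbital); 3 ring double bonds give 6 π electrons. 6 = 4(1)+2, so ring B is aromatic (benzene ring).
Ring C has two sp³ carbons, so it is not fully conjugated — not aromatic (oxolane ring).
Ring D is fully conjugated (every ring atom contributes a p orbital); 2 ring double bonds (4 π electrons) plus a heteroatom lone pair (2) give 6 π electrons. That satisfies 4n+2 with n=1, so ring D is aromatic (thiazole).
Ring E has only sp² ring atoms; a planar conformation would have a fully conjugated π system of 8 electrons. But 8 = 4(2), which is 4n not 4n+2, so ring E is not aromatic (cyclooctatetraene) — cyclooctatetraene distorts into a non-planar tub to avoid antiaromaticity.
Aromatic: B, D. Total: 2.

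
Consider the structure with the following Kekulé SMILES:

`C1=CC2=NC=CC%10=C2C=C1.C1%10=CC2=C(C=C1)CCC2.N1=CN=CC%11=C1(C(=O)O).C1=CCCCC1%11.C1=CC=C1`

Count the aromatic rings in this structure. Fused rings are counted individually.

4

The SMILES encodes two fused six-membered rings, each with three alternating double bonds; one ring is all carbon and the other has one ring nitrogen; a six-membered carbon ring with three alternating C=C double bonds, fused to a saturated five-membered carbon ring; a six-membered ring with nitrogens at positions 1 and 3 and three alternating double bonds; a six-membered carbon ring with one C=C double bond; a four-membered carbon ring with two alternating C=C double bonds.
The fused 6/6-membered bicyclic (with one nitrogen) is a single π system with 10 sp² atoms and 10 π electrons from ring double bonds. 10 = 4(2)+2, so the system is aromatic and both rings count as aromatic (quinoline).
The 6-membered ring is fully conjugated (every ring atom contributes a p orbital); 3 ring double bonds give 6 π electrons. That satisfies 4n+2 with n=1, so it is aromatic (benzene ring).
The 5-membered ring has three sp³ carbons, so it is not fully conjugated — not aromatic (cyclopentane ring).
The 6-membered ring with two nitrogens (1,3) is fully conjugated (every ring atom contributes a p orbital); 3 ring double bonds give 6 π electrons. That satisfies 4n+2 with n=1, so it is aromatic (pyrimidine).
The second 6-membered ring has four sp³ carbons, so it is not fully conjugated — not aromatic (cyclohexene).
The 4-membered ring has only sp² ring atoms; a planar conformation would have a fully conjugated π system of 4 electrons. But 4 = 4(1), which is 4n not 4n+2, so it is not aromatic (cyclobutadiene) — cyclobutadiene is antiaromatic and distorts to a rectangle.
4 of the 7 rings are aromatic. Total: 4.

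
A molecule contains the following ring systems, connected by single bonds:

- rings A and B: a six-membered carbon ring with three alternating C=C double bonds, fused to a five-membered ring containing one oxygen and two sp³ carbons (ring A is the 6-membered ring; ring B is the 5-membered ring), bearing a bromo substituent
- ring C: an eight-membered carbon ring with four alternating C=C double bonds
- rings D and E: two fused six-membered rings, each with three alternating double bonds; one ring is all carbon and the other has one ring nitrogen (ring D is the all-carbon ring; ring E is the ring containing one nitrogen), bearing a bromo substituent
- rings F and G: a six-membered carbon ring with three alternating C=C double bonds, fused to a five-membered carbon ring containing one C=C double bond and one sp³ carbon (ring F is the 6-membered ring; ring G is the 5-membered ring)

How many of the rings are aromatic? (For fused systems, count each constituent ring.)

4

Ring A is fully conjugated (every ring atom contributes a p orbital); 3 ring double bonds give 6 π electrons. 6 = 4(1)+2, so ring A is aromatic (benzene ring).
Ring B has two sp³ carbons, so it is not fully conjugated — not aromatic (oxolane ring).
Ring C has only sp² ring atoms; a planar conformation would have a fully conjugated π system of 8 electrons. But 8 = 4(2), which is 4n not 4n+2, so ring C is not aromatic (cyclooctatetraene) — cyclooctatetraene distorts into a non-planar tub to avoid antiaromaticity.
Rings D and E form a fused bicyclic system (with one nitrogen) with 10 sp² atoms and 10 π electrons from ring double bonds. 10 = 4(2)+2, so the system is aromatic and both rings count as aromatic (quinoline).
Ring F is planar and fully conjugated; 3 ring double bonds give 6 π electrons. 6 = 4(1)+2, so ring F is aromatic (benzene ring).
Ring G has one sp³ carbon, so it is not fully conjugated — not aromatic (cyclopentene ring).
Aromatic: A, D, E, F. Total: 4.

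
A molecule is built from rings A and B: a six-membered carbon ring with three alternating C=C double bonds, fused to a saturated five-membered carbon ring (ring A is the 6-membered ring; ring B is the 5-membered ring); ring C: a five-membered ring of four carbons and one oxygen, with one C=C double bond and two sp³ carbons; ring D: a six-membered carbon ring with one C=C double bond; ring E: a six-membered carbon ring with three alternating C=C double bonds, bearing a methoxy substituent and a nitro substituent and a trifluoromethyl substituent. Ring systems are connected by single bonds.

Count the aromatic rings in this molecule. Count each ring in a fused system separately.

2

Ring A is planar and fully conjugated; 3 ring double bonds give 6 π electrons. 6 = 4(1)+2, so ring A is aromatic (benzene ring).
Ring B has three sp³ carbons, so it is not fully conjugated — not aromatic (cyclopentane ring).
Ring C has two sp³ carbons, so it is not fully conjugated — not aromatic (2,3-dihydrofuran).
Ring D has four sp³ carbons, so it is not fully conjugated — not aromatic (cyclohexene).
Ring E has a continuous p-orbital overlap around the ring; 3 ring double bonds give 6 π electrons. 6 = 4(1)+2, so ring E is aromatic (benzene).
Aromatic: A, E. Total: 2.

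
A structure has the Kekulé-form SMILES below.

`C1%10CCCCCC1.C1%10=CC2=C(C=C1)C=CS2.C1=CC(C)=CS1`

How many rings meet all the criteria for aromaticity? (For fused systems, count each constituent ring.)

3

The SMILES encodes a seven-membered saturated carbon ring; a six-membered carbon ring with three alternating C=C double bonds, fused to a five-membered ring containing one sulfur and two C=C double bonds; a five-membered ring of four carbons and one sulfur, with two C=C double bonds.
The 7-membered ring has only sp³ atoms, so it is not fully conjugated — not aromatic (cycloheptane).
The fused 6/5-membered bicyclic (with one sulfur) is a single π system with 9 sp² atoms and 10 π electrons from ring double bonds plus a heteroatom lone pair. 10 = 4(2)+2, so the system is aromatic and both rings count as aromatic (benzothiophene).
The 5-membered ring with one sulfur is planar and fully conjugated; 2 ring double bonds (4 π electrons) plus a heteroatom lone pair (2) give 6 π electrons. Since 6 = 4n+2 (n=1), it is aromatic (thiophene).
3 of the 4 rings are aromatic. Total: 3.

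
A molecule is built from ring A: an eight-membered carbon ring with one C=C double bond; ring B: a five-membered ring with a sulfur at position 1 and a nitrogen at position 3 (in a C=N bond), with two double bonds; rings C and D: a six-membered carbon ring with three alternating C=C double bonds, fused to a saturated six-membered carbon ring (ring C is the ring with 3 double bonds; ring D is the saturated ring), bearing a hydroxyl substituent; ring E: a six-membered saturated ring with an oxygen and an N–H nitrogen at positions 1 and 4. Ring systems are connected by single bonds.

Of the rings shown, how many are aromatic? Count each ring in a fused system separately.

2

Ring A has six sp³ carbons, so it is not fully conjugated — not aromatic (cyclooctene).
Ring B has a continuous p-orbital overlap around the ring; 2 ring double bonds (4 π electrons) plus a heteroatom lone pair (2) give 6 π electrons. 6 = 4(1)+2, so ring B is aromatic (thiazole).
Ring C is fully conjugated (every ring atom contributes a p orbital); 3 ring double bonds give 6 π electrons. That satisfies 4n+2 with n=1, so ring C is aromatic (benzene ring).
Ring D has four sp³ carbons, so it is not fully conjugated — not aromatic (cyclohexane ring).
Ring E has only sp³ atoms, so it is not fully conjugated — not aromatic (morpholine).
Aromatic: B, C. Total: 2.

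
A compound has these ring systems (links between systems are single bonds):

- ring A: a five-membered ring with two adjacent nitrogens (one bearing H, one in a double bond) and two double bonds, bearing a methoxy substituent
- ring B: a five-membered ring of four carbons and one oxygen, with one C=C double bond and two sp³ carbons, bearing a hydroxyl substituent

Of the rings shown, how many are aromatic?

1

Ring A is planar and fully conjugated; 2 ring double bonds (4 π electrons) plus a heteroatom lone pair (2) give 6 π electrons. 6 = 4(1)+2, so ring A is aromatic (pyrazole).
Ring B has two sp³ carbons, so it is not fully conjugated — not aromatic (2,3-dihydrofuran).
Aromatic: A. Total: 1.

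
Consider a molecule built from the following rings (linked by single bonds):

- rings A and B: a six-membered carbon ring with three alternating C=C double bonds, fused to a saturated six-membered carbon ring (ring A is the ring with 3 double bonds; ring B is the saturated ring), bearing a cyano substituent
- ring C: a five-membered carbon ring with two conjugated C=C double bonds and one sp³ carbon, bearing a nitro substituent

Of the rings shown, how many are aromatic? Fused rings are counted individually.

Ring A is planar and fully conjugated; 3 ring double bonds give 6 π electrons. 6 = 4(1)+2, so ring A is aromatic (benzene ring).
Ring B has four sp³ carbons, so it is not fully conjugated — not aromatic (cyclohexane ring).
Ring C has one sp³ carbon, so it is not fully conjugated — not aromatic (cyclopentadiene).
Aromatic: A. Total: 1.

1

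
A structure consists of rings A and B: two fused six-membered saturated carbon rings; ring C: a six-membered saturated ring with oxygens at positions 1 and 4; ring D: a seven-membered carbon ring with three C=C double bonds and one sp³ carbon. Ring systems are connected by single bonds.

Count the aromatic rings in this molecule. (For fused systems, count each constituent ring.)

0

Ring A has only sp³ atoms, so it is not fully conjugated — not aromatic (cyclohexane ring).
Ring B has only sp³ atoms, so it is not fully conjugated — not aromatic (cyclohexane ring).
Ring C has only sp³ atoms, so it is not fully conjugated — not aromatic (1,4-dioxane).
Ring D has one sp³ carbon, so it is not fully conjugated — not aromatic (cycloheptatriene).
No ring is aromatic. Total: 0.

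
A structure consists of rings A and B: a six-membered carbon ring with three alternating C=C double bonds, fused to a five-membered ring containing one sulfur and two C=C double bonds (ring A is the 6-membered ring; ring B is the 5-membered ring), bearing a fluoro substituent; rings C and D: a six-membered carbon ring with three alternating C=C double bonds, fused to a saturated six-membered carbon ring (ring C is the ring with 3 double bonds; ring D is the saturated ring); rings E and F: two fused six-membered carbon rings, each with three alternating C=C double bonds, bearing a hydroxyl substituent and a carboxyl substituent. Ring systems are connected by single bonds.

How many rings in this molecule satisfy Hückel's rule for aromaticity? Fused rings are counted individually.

5

Rings A and B form a fused bicyclic system (with one sulfur) with 9 sp² atoms and 10 π electrons from ring double bonds plus a heteroatom lone pair. 10 = 4(2)+2, so the system is aromatic and both rings count as aromatic (benzothiophene).
Ring C is fully conjugated (every ring atom contributes a p orbital); 3 ring double bonds give 6 π electrons. That satisfies 4n+2 with n=1, so ring C is aromatic (benzene ring).
Ring D has four sp³ carbons, so it is not fully conjugated — not aromatic (cyclohexane ring).
Rings E and F form a fused bicyclic system with 10 sp² atoms and 10 π electrons from ring double bonds. 10 = 4(2)+2, so the system is aromatic and both rings count as aromatic (naphthalene).
Aromatic: A, B, C, E, F. Total: 5.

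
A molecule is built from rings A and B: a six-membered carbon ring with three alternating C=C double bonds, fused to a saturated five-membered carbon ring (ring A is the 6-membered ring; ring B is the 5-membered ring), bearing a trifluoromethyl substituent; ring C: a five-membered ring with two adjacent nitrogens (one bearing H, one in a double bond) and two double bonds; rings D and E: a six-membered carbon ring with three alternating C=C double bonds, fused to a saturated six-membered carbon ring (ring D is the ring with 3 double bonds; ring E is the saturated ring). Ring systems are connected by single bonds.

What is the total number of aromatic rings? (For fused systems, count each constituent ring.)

Ring A is fully conjugated (every ring atom contributes a p orbital); 3 ring double bonds give 6 π electrons. 6 = 4(1)+2, so ring A is aromatic (benzene ring).
Ring B has three sp³ carbons, so it is not fully conjugated — not aromatic (cyclopentane ring).
Ring C has a continuous p-orbital overlap around the ring; 2 ring double bonds (4 π electrons) plus a heteroatom lone pair (2) give 6 π electrons. Since 6 = 4n+2 (n=1), ring C is aromatic (pyrazole).
Ring D is planar and fully conjugated; 3 ring double bonds give 6 π electrons. Since 6 = 4n+2 (n=1), ring D is aromatic (benzene ring).
Ring E has four sp³ carbons, so it is not fully conjugated — not aromatic (cyclohexane ring).
Aromatic: A, C, D. Total: 3.

3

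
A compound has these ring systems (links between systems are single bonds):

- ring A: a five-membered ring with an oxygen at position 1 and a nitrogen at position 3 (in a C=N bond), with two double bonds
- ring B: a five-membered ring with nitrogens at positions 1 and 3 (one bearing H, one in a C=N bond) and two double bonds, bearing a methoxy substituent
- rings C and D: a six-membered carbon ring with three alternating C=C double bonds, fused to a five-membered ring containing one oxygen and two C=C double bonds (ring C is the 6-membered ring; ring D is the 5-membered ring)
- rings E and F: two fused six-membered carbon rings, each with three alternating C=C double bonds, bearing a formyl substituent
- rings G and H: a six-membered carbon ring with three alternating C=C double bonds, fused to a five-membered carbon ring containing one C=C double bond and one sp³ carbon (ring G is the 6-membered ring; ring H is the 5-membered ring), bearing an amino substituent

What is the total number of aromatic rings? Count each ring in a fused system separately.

Ring A has a continuous p-orbital overlap around the ring; 2 ring double bonds (4 π electrons) plus a heteroatom lone pair (2) give 6 π electrons. Since 6 = 4n+2 (n=1), ring A is aromatic (oxazole).
Ring B is fully conjugated (every ring atom contributes a p orbital); 2 ring double bonds (4 π electrons) plus a heteroatom lone pair (2) give 6 π electrons. That satisfies 4n+2 with n=1, so ring B is aromatic (imidazole).
Rings C and D form a fused bicyclic system (with one oxygen) with 9 sp² atoms and 10 π electrons from ring double bonds plus a heteroatom lone pair. 10 = 4(2)+2, so the system is aromatic and both rings count as aromatic (benzofuran).
Rings E and F form a fused bicyclic system with 10 sp² atoms and 10 π electrons from ring double bonds. 10 = 4(2)+2, so the system is aromatic and both rings count as aromatic (naphthalene).
Ring G is fully conjugated (every ring atom contributes a p orbital); 3 ring double bonds give 6 π electrons. That satisfies 4n+2 with n=1, so ring G is aromatic (benzene ring).
Ring H has one sp³ carbon, so it is not fully conjugated — not aromatic (cyclopentene ring).
Aromatic: A, B, C, D, E, F, G. Total: 7.

7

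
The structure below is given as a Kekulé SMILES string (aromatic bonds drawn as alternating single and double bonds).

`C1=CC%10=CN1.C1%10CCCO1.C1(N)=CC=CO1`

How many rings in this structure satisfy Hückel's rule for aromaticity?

The SMILES encodes a five-membered ring of four carbons and one nitrogen bearing a hydrogen, with two C=C double bonds; a five-membered saturated ring of four carbons and one oxygen; a five-membered ring of four carbons and one oxygen, with two C=C double bonds.
The 5-membered ring with one N–H is planar and fully conjugated; 2 ring double bonds (4 π electrons) plus a heteroatom lone pair (2) give 6 π electrons. That satisfies 4n+2 with n=1, so it is aromatic (pyrrole).
The 5-membered ring with one oxygen has only sp³ atoms, so it is not fully conjugated — not aromatic (tetrahydrofuran).
The second 5-membered ring with one oxygen is planar and fully conjugated; 2 ring double bonds (4 π electrons) plus a heteroatom lone pair (2) give 6 π electrons. 6 = 4(1)+2, so it is aromatic (furan).
2 of the 3 rings are aromatic. Total: 2.

2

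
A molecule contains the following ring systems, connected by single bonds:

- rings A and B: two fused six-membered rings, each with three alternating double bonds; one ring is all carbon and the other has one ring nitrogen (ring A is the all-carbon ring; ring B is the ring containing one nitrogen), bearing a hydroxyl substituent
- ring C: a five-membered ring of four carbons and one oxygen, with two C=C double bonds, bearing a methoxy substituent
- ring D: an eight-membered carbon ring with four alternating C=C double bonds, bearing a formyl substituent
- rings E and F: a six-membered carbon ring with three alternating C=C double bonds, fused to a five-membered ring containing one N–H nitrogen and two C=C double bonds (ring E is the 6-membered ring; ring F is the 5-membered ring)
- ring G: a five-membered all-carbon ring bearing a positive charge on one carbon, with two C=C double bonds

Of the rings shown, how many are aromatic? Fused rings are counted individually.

Rings A and B form a fused bicyclic system (with one nitrogen) with 10 sp² atoms and 10 π electrons from ring double bonds. 10 = 4(2)+2, so the system is aromatic and both rings count as aromatic (quinoline).
Ring C has a continuous p-orbital overlap around the ring; 2 ring double bonds (4 π electrons) plus a heteroatom lone pair (2) give 6 π electrons. Since 6 = 4n+2 (n=1), ring C is aromatic (furan).
Ring D has only sp² ring atoms; a planar conformation would have a fully conjugated π system of 8 electrons. But 8 = 4(2), which is 4n not 4n+2, so ring D is not aromatic (cyclooctatetraene) — cyclooctatetraene distorts into a non-planar tub to avoid antiaromaticity.
Rings E and F form a fused bicyclic system (with one N–H) with 9 sp² atoms and 10 π electrons from ring double bonds plus a heteroatom lone pair. 10 = 4(2)+2, so the system is aromatic and both rings count as aromatic (indole).
Ring G has only sp² ring atoms; a planar conformation would have a fully conjugated π system of 4 electrons. But 4 = 4(1), which is 4n not 4n+2, so ring G is not aromatic (cyclopentadienyl cation).
Aromatic: A, B, C, E, F. Total: 5.

5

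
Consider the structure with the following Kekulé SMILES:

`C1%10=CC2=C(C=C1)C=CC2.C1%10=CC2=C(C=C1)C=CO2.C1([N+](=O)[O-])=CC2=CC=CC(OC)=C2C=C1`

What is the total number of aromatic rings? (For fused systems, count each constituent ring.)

The SMILES encodes a six-membered carbon ring with three alternating C=C double bonds, fused to a five-membered carbon ring containing one C=C double bond and one sp³ carbon; a six-membered carbon ring with three alternating C=C double bonds, fused to a five-membered ring containing one oxygen and two C=C double bonds; two fused six-membered carbon rings, each with three alternating C=C double bonds.
The 6-membered ring is fully conjugated (every ring atom contributes a p orbital); 3 ring double bonds give 6 π electrons. Since 6 = 4n+2 (n=1), it is aromatic (benzene ring).
The 5-membered ring has one sp³ carbon, so it is not fully conjugated — not aromatic (cyclopentene ring).
The fused 6/5-membered bicyclic (with one oxygen) is a single π system with 9 sp² atoms and 10 π electrons from ring double bonds plus a heteroatom lone pair. 10 = 4(2)+2, so the system is aromatic and both rings count as aromatic (benzofuran).
The fused 6/6-membered bicyclic is a single π system with 10 sp² atoms and 10 π electrons from ring double bonds. 10 = 4(2)+2, so the system is aromatic and both rings count as aromatic (naphthalene).
5 of the 6 rings are aromatic. Total: 5.

5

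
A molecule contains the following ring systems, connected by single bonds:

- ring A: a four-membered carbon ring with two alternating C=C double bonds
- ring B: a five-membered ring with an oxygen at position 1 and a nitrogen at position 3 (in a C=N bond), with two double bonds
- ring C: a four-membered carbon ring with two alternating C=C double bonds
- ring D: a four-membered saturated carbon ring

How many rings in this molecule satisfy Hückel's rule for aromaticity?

Ring A has only sp² ring atoms; a planar conformation would have a fully conjugated π system of 4 electrons. But 4 = 4(1), which is 4n not 4n+2, so ring A is not aromatic (cyclobutadiene) — cyclobutadiene is antiaromatic and distorts to a rectangle.
Ring B is planar and fully conjugated; 2 ring double bonds (4 π electrons) plus a heteroatom lone pair (2) give 6 π electrons. 6 = 4(1)+2, so ring B is aromatic (oxazole).
Ring C has only sp² ring atoms; a planar conformation would have a fully conjugated π system of 4 electrons. But 4 = 4(1), which is 4n not 4n+2, so ring C is not aromatic (cyclobutadiene) — cyclobutadiene is antiaromatic and distorts to a rectangle.
Ring D has only sp³ atoms, so it is not fully conjugated — not aromatic (cyclobutane).
Aromatic: B. Total: 1.

1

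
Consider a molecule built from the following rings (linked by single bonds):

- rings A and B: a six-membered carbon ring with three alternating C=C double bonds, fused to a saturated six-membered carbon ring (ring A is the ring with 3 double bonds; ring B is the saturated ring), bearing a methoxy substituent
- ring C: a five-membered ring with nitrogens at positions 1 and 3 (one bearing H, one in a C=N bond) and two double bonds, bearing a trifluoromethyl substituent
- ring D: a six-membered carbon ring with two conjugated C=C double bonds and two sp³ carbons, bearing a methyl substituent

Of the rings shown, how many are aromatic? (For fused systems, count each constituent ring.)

2

Ring A is planar and fully conjugated; 3 ring double bonds give 6 π electrons. That satisfies 4n+2 with n=1, so ring A is aromatic (benzene ring).
Ring B has four sp³ carbons, so it is not fully conjugated — not aromatic (cyclohexane ring).
Ring C is fully conjugated (every ring atom contributes a p orbital); 2 ring double bonds (4 π electrons) plus a heteroatom lone pair (2) give 6 π electrons. 6 = 4(1)+2, so ring C is aromatic (imidazole).
Ring D has two sp³ carbons, so it is not fully conjugated — not aromatic (1,3-cyclohexadiene).
Aromatic: A, C. Total: 2.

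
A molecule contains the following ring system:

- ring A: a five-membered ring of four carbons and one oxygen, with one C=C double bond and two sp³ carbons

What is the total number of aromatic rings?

0

Ring A has two sp³ carbons, so it is not fully conjugated — not aromatic (2,3-dihydrofuran).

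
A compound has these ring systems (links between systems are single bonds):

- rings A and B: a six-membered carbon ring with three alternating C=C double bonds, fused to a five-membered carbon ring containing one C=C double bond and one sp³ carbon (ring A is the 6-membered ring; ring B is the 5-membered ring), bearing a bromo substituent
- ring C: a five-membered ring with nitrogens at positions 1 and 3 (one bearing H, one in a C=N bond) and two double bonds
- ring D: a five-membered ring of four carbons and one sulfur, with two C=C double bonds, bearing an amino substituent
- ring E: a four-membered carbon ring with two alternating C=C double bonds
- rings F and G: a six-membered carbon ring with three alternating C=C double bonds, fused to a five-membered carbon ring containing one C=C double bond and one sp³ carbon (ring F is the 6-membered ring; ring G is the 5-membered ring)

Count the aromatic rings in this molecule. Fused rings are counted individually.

4

Ring A has a continuous p-orbital overlap around the ring; 3 ring double bonds give 6 π electrons. That satisfies 4n+2 with n=1, so ring A is aromatic (benzene ring).
Ring B has one sp³ carbon, so it is not fully conjugated — not aromatic (cyclopentene ring).
Ring C is planar and fully conjugated; 2 ring double bonds (4 π electrons) plus a heteroatom lone pair (2) give 6 π electrons. That satisfies 4n+2 with n=1, so ring C is aromatic (imidazole).
Ring D is planar and fully conjugated; 2 ring double bonds (4 π electrons) plus a heteroatom lone pair (2) give 6 π electrons. That satisfies 4n+2 with n=1, so ring D is aromatic (thiophene).
Ring E has only sp² ring atoms; a planar conformation would have a fully conjugated π system of 4 electrons. But 4 = 4(1), which is 4n not 4n+2, so ring E is not aromatic (cyclobutadiene) — cyclobutadiene is antiaromatic and distorts to a rectangle.
Ring F has a continuous p-orbital overlap around the ring; 3 ring double bonds give 6 π electrons. Since 6 = 4n+2 (n=1), ring F is aromatic (benzene ring).
Ring G has one sp³ carbon, so it is not fully conjugated — not aromatic (cyclopentene ring).
Aromatic: A, C, D, F. Total: 4.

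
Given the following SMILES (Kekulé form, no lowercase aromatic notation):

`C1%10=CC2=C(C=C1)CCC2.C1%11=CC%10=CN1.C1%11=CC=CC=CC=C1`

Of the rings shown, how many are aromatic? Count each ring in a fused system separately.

2

The SMILES encodes a six-membered carbon ring with three alternating C=C double bonds, fused to a saturated five-membered carbon ring; a five-membered ring of four carbons and one nitrogen bearing a hydrogen, with two C=C double bonds; an eight-membered carbon ring with four alternating C=C double bonds.
The 6-membered ring is fully conjugated (every ring atom contributes a p orbital); 3 ring double bonds give 6 π electrons. That satisfies 4n+2 with n=1, so it is aromatic (benzene ring).
The 5-membered ring has three sp³ carbons, so it is not fully conjugated — not aromatic (cyclopentane ring).
The 5-membered ring with one N–H is planar and fully conjugated; 2 ring double bonds (4 π electrons) plus a heteroatom lone pair (2) give 6 π electrons. 6 = 4(1)+2, so it is aromatic (pyrrole).
The 8-membered ring has only sp² ring atoms; a planar conformation would have a fully conjugated π system of 8 electrons. But 8 = 4(2), which is 4n not 4n+2, so it is not aromatic (cyclooctatetraene) — cyclooctatetraene distorts into a non-planar tub to avoid antiaromaticity.
2 of the 4 rings are aromatic. Total: 2.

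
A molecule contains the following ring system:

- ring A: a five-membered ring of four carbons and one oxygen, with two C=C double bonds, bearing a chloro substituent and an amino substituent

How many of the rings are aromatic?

1

Ring A has a continuous p-orbital overlap around the ring; 2 ring double bonds (4 π electrons) plus a heteroatom lone pair (2) give 6 π electrons. That satisfies 4n+2 with n=1, so ring A is aromatic (furan).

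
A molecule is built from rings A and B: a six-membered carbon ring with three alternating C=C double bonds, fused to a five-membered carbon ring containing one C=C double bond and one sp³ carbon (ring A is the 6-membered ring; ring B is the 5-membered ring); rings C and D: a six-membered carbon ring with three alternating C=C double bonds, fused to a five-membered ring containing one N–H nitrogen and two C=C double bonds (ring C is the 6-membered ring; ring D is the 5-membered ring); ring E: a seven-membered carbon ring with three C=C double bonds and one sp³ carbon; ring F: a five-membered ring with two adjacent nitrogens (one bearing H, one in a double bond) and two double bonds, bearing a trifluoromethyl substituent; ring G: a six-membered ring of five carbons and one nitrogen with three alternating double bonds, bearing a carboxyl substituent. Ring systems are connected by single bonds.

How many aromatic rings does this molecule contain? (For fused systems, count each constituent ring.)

5

Ring A is fully conjugated (every ring atom contributes a p orbital); 3 ring double bonds give 6 π electrons. 6 = 4(1)+2, so ring A is aromatic (benzene ring).
Ring B has one sp³ carbon, so it is not fully conjugated — not aromatic (cyclopentene ring).
Rings C and D form a fused bicyclic system (with one N–H) with 9 sp² atoms and 10 π electrons from ring double bonds plus a heteroatom lone pair. 10 = 4(2)+2, so the system is aromatic and both rings count as aromatic (indole).
Ring E has one sp³ carbon, so it is not fully conjugated — not aromatic (cycloheptatriene).
Ring F is fully conjugated (every ring atom contributes a p orbital); 2 ring double bonds (4 π electrons) plus a heteroatom lone pair (2) give 6 π electrons. Since 6 = 4n+2 (n=1), ring F is aromatic (pyrazole).
Ring G is fully conjugated (every ring atom contributes a p orbital); 3 ring double bonds give 6 π electrons. That satisfies 4n+2 with n=1, so ring G is aromatic (pyridine).
Aromatic: A, C, D, F, G. Total: 5.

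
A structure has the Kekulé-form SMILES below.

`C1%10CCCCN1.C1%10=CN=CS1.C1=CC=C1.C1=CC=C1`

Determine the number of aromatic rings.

The SMILES encodes a six-membered saturated ring of five carbons and one N–H nitrogen; a five-membered ring with a sulfur at position 1 and a nitrogen at position 3 (in a C=N bond), with two double bonds; a four-membered carbon ring with two alternating C=C double bonds; a four-membered carbon ring with two alternating C=C double bonds.
The 6-membered ring with one N–H has only sp³ atoms, so it is not fully conjugated — not aromatic (piperidine).
The 5-membered ring with one sulfur and one =N– is fully conjugated (every ring atom contributes a p orbital); 2 ring double bonds (4 π electrons) plus a heteroatom lone pair (2) give 6 π electrons. 6 = 4(1)+2, so it is aromatic (thiazole).
The 4-membered ring has only sp² ring atoms; a planar conformation would have a fully conjugated π system of 4 electrons. But 4 = 4(1), which is 4n not 4n+2, so it is not aromatic (cyclobutadiene) — cyclobutadiene is antiaromatic and distorts to a rectangle.
The second 4-membered ring has only sp² ring atoms; a planar conformation would have a fully conjugated π system of 4 electrons. But 4 = 4(1), which is 4n not 4n+2, so it is not aromatic (cyclobutadiene) — cyclobutadiene is antiaromatic and distorts to a rectangle.
1 of the 4 rings is aromatic. Total: 1.

1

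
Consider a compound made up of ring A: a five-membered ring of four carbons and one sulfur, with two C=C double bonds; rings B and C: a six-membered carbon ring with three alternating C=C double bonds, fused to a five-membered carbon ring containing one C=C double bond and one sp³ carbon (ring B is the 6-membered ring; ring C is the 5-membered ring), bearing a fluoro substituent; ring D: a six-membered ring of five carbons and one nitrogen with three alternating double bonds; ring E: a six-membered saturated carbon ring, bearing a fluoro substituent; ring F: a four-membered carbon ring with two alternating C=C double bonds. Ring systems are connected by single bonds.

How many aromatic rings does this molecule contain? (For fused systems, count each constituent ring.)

3

Ring A is fully conjugated (every ring atom contributes a p orbital); 2 ring double bonds (4 π electrons) plus a heteroatom lone pair (2) give 6 π electrons. That satisfies 4n+2 with n=1, so ring A is aromatic (thiophene).
Ring B has a continuous p-orbital overlap around the ring; 3 ring double bonds give 6 π electrons. 6 = 4(1)+2, so ring B is aromatic (benzene ring).
Ring C has one sp³ carbon, so it is not fully conjugated — not aromatic (cyclopentene ring).
Ring D has a continuous p-orbital overlap around the ring; 3 ring double bonds give 6 π electrons. 6 = 4(1)+2, so ring D is aromatic (pyridine).
Ring E has only sp³ atoms, so it is not fully conjugated — not aromatic (cyclohexane).
Ring F has only sp² ring atoms; a planar conformation would have a fully conjugated π system of 4 electrons. But 4 = 4(1), which is 4n not 4n+2, so ring F is not aromatic (cyclobutadiene) — cyclobutadiene is antiaromatic and distorts to a rectangle.
Aromatic: A, B, D. Total: 3.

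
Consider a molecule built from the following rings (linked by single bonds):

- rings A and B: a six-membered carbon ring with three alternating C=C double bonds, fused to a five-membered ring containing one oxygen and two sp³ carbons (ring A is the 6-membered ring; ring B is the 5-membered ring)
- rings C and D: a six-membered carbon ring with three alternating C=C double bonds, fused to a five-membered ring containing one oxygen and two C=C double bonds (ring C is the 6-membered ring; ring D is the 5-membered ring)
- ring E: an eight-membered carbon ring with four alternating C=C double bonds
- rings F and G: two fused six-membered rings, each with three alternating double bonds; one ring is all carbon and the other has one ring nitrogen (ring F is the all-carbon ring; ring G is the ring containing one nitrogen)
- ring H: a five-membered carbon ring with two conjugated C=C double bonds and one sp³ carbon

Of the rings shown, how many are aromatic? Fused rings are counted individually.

Ring A is fully conjugated (every ring atom contributes a p orbital); 3 ring double bonds give 6 π electrons. That satisfies 4n+2 with n=1, so ring A is aromatic (benzene ring).
Ring B has two sp³ carbons, so it is not fully conjugated — not aromatic (oxolane ring).
Rings C and D form a fused bicyclic system (with one oxygen) with 9 sp² atoms and 10 π electrons from ring double bonds plus a heteroatom lone pair. 10 = 4(2)+2, so the system is aromatic and both rings count as aromatic (benzofuran).
Ring E has only sp² ring atoms; a planar conformation would have a fully conjugated π system of 8 electrons. But 8 = 4(2), which is 4n not 4n+2, so ring E is not aromatic (cyclooctatetraene) — cyclooctatetraene distorts into a non-planar tub to avoid antiaromaticity.
Rings F and G form a fused bicyclic system (with one nitrogen) with 10 sp² atoms and 10 π electrons from ring double bonds. 10 = 4(2)+2, so the system is aromatic and both rings count as aromatic (quinoline).
Ring H has one sp³ carbon, so it is not fully conjugated — not aromatic (cyclopentadiene).
Aromatic: A, C, D, F, G. Total: 5.

5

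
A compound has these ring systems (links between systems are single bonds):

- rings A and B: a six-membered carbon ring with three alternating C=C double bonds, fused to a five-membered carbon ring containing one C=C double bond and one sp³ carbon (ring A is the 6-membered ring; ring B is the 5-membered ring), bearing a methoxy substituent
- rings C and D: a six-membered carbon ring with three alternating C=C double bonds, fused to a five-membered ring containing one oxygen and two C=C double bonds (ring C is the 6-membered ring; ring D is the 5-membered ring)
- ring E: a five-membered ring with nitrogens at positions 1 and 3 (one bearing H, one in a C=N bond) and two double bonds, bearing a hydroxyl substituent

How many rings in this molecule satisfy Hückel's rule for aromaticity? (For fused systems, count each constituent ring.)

Ring A has a continuous p-orbital overlap around the ring; 3 ring double bonds give 6 π electrons. 6 = 4(1)+2, so ring A is aromatic (benzene ring).
Ring B has one sp³ carbon, so it is not fully conjugated — not aromatic (cyclopentene ring).
Rings C and D form a fused bicyclic system (with one oxygen) with 9 sp² atoms and 10 π electrons from ring double bonds plus a heteroatom lone pair. 10 = 4(2)+2, so the system is aromatic and both rings count as aromatic (benzofuran).
Ring E has a continuous p-orbital overlap around the ring; 2 ring double bonds (4 π electrons) plus a heteroatom lone pair (2) give 6 π electrons. 6 = 4(1)+2, so ring E is aromatic (imidazole).
Aromatic: A, C, D, E. Total: 4.

4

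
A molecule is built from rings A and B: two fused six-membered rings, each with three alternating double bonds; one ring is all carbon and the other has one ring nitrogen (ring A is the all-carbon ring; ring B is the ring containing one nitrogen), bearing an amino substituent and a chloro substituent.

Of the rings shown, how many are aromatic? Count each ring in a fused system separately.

2

Rings A and B form a fused bicyclic system (with one nitrogen) with 10 sp² atoms and 10 π electrons from ring double bonds. 10 = 4(2)+2, so the system is aromatic and both rings count as aromatic (quinoline).
Aromatic: A, B. Total: 2.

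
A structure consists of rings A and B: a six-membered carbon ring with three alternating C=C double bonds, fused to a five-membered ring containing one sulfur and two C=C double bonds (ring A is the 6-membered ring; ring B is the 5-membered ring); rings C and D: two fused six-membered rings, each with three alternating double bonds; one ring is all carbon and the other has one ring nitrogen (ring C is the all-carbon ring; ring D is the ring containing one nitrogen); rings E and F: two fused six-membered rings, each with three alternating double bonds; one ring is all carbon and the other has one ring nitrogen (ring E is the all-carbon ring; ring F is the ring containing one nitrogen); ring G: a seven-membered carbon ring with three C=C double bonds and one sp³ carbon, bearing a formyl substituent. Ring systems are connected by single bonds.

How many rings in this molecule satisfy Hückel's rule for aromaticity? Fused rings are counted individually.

Rings A and B form a fused bicyclic system (with one sulfur) with 9 sp² atoms and 10 π electrons from ring double bonds plus a heteroatom lone pair. 10 = 4(2)+2, so the system is aromatic and both rings count as aromatic (benzothiophene).
Rings C and D form a fused bicyclic system (with one nitrogen) with 10 sp² atoms and 10 π electrons from ring double bonds. 10 = 4(2)+2, so the system is aromatic and both rings count as aromatic (quinoline).
Rings E and F form a fused bicyclic system (with one nitrogen) with 10 sp² atoms and 10 π electrons from ring double bonds. 10 = 4(2)+2, so the system is aromatic and both rings count as aromatic (quinoline).
Ring G has one sp³ carbon, so it is not fully conjugated — not aromatic (cycloheptatriene).
Aromatic: A, B, C, D, E, F. Total: 6.

6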